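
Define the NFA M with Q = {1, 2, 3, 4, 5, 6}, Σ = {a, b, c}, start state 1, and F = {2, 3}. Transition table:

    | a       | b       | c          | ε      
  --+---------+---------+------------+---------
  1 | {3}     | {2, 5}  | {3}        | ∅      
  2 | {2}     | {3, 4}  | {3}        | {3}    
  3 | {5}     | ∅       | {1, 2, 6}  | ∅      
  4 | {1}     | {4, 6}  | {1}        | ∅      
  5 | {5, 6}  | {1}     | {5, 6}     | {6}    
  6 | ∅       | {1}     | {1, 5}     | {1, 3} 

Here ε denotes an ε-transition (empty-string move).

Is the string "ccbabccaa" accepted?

Start in {1}.
Read 'c': 1→{3}; now {3}.
Read 'c': 3→{1, 2, 6}; union {1, 2, 6}; ε-closure = {1, 2, 3, 6}.
Read 'b': 1→{2, 5}, 2→{3, 4}, 3→∅, 6→{1}; union {1, 2, 3, 4, 5}; ε-closure = {1, 2, 3, 4, 5, 6}.
Read 'a': 1→{3}, 2→{2}, 3→{5}, 4→{1}, 5→{5, 6}, 6→∅; now {1, 2, 3, 5, 6}.
Read 'b': 1→{2, 5}, 2→{3, 4}, 3→∅, 5→{1}, 6→{1}; union {1, 2, 3, 4, 5}; ε-closure = {1, 2, 3, 4, 5, 6}.
Read 'c': 1→{3}, 2→{3}, 3→{1, 2, 6}, 4→{1}, 5→{5, 6}, 6→{1, 5}; now {1, 2, 3, 5, 6}.
Read 'c': 1→{3}, 2→{3}, 3→{1, 2, 6}, 5→{5, 6}, 6→{1, 5}; now {1, 2, 3, 5, 6}.
Read 'a': 1→{3}, 2→{2}, 3→{5}, 5→{5, 6}, 6→∅; union {2, 3, 5, 6}; ε-closure = {1, 2, 3, 5, 6}.
Read 'a': 1→{3}, 2→{2}, 3→{5}, 5→{5, 6}, 6→∅; union {2, 3, 5, 6}; ε-closure = {1, 2, 3, 5, 6}.
The final set {1, 2, 3, 5, 6} contains the accepting states 2, 3.

Yes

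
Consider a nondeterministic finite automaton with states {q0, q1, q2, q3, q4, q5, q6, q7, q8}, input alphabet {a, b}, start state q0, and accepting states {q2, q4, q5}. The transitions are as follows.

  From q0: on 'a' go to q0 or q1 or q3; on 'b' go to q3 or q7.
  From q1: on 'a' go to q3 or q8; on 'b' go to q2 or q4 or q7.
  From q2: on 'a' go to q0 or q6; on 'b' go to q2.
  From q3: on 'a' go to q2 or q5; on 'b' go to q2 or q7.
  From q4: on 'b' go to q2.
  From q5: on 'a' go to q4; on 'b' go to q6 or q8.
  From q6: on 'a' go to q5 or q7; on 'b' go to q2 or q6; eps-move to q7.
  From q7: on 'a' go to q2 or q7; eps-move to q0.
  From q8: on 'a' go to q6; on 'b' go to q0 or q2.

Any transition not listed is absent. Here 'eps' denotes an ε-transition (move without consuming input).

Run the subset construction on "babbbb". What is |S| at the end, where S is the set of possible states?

5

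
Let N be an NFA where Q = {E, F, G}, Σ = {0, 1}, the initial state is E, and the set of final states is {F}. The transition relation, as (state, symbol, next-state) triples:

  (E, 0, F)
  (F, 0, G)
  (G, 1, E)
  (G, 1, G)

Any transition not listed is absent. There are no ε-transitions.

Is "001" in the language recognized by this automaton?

Start in {E}.
Read '0': E→{F}; now {F}.
Read '0': F→{G}; now {G}.
Read '1': G→{E, G}; now {E, G}.
The final set {E, G} contains no accepting state.

No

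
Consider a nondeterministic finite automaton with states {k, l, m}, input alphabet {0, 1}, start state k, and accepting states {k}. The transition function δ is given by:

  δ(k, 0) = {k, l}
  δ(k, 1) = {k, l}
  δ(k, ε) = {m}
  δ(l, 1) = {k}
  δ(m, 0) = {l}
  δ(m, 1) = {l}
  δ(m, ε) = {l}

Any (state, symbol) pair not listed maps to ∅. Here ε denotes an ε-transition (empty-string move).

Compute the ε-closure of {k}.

{k, l, m}

Begin with {k}.
ε-move k → m; add m.
ε-move m → l; add l.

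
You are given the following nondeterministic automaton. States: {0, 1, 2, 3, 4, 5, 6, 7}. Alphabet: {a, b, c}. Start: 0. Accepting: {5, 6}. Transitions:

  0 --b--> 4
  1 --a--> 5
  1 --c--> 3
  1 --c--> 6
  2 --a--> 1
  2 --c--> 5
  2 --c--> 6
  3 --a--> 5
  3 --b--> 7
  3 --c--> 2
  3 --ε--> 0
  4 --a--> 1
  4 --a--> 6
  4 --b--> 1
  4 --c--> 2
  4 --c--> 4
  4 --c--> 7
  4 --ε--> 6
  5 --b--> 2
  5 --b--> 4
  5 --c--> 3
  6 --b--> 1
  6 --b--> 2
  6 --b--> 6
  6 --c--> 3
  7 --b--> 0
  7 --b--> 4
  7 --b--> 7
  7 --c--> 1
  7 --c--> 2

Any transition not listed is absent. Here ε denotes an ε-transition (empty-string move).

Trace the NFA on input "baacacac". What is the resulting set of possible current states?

Start in {0}.
Read 'b': 0→{4}; union {4}; ε-closure = {4, 6}.
Read 'a': 4→{1, 6}, 6→∅; now {1, 6}.
Read 'a': 1→{5}, 6→∅; now {5}.
Read 'c': 5→{3}; union {3}; ε-closure = {0, 3}.
Read 'a': 0→∅, 3→{5}; now {5}.
Read 'c': 5→{3}; union {3}; ε-closure = {0, 3}.
Read 'a': 0→∅, 3→{5}; now {5}.
Read 'c': 5→{3}; union {3}; ε-closure = {0, 3}.

{0, 3}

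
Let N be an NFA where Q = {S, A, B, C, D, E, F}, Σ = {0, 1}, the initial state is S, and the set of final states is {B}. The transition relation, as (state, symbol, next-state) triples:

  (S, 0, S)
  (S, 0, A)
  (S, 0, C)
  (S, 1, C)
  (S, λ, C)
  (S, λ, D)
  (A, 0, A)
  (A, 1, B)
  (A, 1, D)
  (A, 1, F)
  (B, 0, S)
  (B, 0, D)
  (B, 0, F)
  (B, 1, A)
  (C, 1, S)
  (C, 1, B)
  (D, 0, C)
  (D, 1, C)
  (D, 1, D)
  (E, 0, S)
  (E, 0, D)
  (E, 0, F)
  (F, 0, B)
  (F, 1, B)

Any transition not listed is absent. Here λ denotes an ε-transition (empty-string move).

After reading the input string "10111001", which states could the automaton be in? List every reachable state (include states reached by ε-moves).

{S, A, B, C, D, F}

Start: ε-closure({S}) = {S, C, D}.
Read '1': S→{C}, C→{S, B}, D→{C, D}; now {S, B, C, D}.
Read '0': S→{S, A, C}, B→{S, D, F}, C→∅, D→{C}; now {S, A, C, D, F}.
Read '1': S→{C}, A→{B, D, F}, C→{S, B}, D→{C, D}, F→{B}; now {S, B, C, D, F}.
Read '1': S→{C}, B→{A}, C→{S, B}, D→{C, D}, F→{B}; now {S, A, B, C, D}.
Read '1': S→{C}, A→{B, D, F}, B→{A}, C→{S, B}, D→{C, D}; now {S, A, B, C, D, F}.
Read '0': S→{S, A, C}, A→{A}, B→{S, D, F}, C→∅, D→{C}, F→{B}; now {S, A, B, C, D, F}.
Read '0': S→{S, A, C}, A→{A}, B→{S, D, F}, C→∅, D→{C}, F→{B}; now {S, A, B, C, D, F}.
Read '1': S→{C}, A→{B, D, F}, B→{A}, C→{S, B}, D→{C, D}, F→{B}; now {S, A, B, C, D, F}.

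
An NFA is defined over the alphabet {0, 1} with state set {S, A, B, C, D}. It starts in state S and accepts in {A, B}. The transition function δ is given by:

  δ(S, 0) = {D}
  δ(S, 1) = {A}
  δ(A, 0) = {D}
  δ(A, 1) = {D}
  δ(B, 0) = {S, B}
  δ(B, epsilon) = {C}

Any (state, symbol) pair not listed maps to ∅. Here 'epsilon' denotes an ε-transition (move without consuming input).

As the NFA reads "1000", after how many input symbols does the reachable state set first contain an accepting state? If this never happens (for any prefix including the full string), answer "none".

1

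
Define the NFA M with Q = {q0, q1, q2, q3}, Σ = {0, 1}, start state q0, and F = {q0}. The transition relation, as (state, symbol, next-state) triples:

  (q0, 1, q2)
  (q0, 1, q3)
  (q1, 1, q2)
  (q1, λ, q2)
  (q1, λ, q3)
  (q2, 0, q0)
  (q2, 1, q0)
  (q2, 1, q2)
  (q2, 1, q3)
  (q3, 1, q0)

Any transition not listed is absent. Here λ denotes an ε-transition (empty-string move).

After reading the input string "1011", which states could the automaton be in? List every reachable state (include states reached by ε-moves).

{q0, q2, q3}

Start in {q0}.
Read '1': {q0} → {q2, q3}.
Read '0': {q2, q3} → {q0}.
Read '1': {q0} → {q2, q3}.
Read '1': {q2, q3} → {q0, q2, q3}.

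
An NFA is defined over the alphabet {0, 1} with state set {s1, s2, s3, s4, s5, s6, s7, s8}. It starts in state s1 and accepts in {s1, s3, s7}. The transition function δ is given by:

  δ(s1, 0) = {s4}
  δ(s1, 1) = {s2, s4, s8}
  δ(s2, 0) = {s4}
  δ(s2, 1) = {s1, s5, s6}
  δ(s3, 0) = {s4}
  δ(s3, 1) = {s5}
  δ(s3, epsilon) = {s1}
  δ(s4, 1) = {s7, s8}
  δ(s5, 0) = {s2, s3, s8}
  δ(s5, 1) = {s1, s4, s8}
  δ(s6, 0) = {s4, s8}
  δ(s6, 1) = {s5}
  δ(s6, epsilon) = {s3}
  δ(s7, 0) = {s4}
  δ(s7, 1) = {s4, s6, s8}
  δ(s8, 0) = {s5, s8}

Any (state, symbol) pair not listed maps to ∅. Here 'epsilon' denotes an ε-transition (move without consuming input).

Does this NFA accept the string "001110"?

Start in {s1}.
Read '0': {s1} → {s4}.
Read '0': {s4} → ∅.
The set is empty and remains empty for the remaining 4 symbols.
The final set ∅ contains no accepting state.

No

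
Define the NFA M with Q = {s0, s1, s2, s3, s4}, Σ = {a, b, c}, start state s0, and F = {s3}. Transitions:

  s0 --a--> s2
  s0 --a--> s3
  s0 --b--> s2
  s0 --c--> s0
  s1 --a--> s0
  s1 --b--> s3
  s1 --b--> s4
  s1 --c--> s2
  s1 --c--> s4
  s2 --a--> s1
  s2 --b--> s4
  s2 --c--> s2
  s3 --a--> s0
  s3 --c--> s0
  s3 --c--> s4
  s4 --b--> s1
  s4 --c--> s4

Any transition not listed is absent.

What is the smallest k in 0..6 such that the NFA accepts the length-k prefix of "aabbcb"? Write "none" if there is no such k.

1

Start in {s0}.
Read 'a': {s0} → {s2, s3}.
None of the earlier sets intersect F, but {s2, s3} does.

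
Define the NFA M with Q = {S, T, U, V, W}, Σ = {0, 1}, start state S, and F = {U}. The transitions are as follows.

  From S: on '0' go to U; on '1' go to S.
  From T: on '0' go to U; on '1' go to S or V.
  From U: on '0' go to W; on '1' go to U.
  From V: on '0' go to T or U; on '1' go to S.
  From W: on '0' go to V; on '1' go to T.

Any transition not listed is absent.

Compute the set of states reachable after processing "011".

{U}

Start in {S}.
Read '0': {S} → {U}.
Read '1': {U} → {U}.
Read '1': {U} → {U}.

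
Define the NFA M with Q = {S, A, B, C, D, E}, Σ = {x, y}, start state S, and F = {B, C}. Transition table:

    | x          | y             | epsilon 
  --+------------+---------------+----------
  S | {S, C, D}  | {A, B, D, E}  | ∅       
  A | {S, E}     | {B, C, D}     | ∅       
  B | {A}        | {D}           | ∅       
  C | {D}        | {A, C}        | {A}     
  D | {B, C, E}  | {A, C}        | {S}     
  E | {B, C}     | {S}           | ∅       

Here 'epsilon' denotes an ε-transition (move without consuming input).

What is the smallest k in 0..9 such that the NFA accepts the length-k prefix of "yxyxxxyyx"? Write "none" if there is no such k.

1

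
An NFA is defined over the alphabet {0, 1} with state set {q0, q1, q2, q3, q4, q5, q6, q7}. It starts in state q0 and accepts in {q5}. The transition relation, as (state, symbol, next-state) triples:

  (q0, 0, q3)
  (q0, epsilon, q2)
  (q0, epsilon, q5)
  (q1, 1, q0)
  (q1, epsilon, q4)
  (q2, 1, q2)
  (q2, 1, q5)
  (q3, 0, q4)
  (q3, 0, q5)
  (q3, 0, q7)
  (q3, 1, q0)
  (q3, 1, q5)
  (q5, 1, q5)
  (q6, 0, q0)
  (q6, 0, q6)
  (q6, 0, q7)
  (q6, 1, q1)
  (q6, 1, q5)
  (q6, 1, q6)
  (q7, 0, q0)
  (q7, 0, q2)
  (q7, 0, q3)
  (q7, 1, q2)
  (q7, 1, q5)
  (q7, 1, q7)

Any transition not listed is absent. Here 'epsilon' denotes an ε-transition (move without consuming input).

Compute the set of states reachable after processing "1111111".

{q2, q5}

Start: ε-closure({q0}) = {q0, q2, q5}.
Read '1': {q0, q2, q5} → {q2, q5}.
Read '1': {q2, q5} → {q2, q5}.
Read '1': {q2, q5} → {q2, q5}.
Read '1': {q2, q5} → {q2, q5}.
Read '1': {q2, q5} → {q2, q5}.
Read '1': {q2, q5} → {q2, q5}.
Read '1': {q2, q5} → {q2, q5}.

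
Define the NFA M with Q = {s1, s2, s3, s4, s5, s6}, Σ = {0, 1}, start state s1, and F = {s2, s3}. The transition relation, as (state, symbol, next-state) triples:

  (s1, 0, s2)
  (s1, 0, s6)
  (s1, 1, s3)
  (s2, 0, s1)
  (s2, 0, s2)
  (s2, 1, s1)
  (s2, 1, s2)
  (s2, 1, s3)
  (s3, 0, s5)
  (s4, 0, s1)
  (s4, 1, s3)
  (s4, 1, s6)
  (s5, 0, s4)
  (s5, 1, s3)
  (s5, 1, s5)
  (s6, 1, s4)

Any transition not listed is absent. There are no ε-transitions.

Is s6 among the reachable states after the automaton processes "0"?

Yes

Start in {s1}.
Read '0': s1→{s2, s6}; now {s2, s6}.
State s6 is in {s2, s6}.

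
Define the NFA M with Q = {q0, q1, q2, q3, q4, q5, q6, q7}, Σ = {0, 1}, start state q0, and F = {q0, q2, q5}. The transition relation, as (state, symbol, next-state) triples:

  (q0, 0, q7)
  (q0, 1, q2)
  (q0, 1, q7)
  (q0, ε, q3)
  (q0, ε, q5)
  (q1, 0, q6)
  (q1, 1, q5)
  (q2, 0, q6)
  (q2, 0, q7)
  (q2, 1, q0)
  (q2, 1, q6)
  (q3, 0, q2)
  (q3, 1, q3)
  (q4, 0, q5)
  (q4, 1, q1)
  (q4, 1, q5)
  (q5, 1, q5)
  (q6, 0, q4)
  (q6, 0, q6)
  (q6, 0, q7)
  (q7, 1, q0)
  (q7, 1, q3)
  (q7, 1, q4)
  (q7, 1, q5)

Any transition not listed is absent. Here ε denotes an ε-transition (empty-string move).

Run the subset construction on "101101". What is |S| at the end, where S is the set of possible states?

Start: ε-closure({q0}) = {q0, q3, q5}.
Read '1': q0→{q2, q7}, q3→{q3}, q5→{q5}; now {q2, q3, q5, q7}.
Read '0': q2→{q6, q7}, q3→{q2}, q5→∅, q7→∅; now {q2, q6, q7}.
Read '1': q2→{q0, q6}, q6→∅, q7→{q0, q3, q4, q5}; now {q0, q3, q4, q5, q6}.
Read '1': q0→{q2, q7}, q3→{q3}, q4→{q1, q5}, q5→{q5}, q6→∅; now {q1, q2, q3, q5, q7}.
Read '0': q1→{q6}, q2→{q6, q7}, q3→{q2}, q5→∅, q7→∅; now {q2, q6, q7}.
Read '1': q2→{q0, q6}, q6→∅, q7→{q0, q3, q4, q5}; now {q0, q3, q4, q5, q6}.
That set has 5 states.

5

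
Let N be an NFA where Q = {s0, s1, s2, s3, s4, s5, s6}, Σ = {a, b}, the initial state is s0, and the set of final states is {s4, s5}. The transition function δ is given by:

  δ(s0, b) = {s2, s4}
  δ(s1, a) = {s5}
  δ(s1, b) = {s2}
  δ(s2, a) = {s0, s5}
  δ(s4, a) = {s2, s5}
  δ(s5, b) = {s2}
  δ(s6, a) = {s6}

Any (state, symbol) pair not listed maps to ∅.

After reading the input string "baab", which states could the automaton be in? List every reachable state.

Start in {s0}.
Read 'b': {s0} → {s2, s4}.
Read 'a': {s2, s4} → {s0, s2, s5}.
Read 'a': {s0, s2, s5} → {s0, s5}.
Read 'b': {s0, s5} → {s2, s4}.

{s2, s4}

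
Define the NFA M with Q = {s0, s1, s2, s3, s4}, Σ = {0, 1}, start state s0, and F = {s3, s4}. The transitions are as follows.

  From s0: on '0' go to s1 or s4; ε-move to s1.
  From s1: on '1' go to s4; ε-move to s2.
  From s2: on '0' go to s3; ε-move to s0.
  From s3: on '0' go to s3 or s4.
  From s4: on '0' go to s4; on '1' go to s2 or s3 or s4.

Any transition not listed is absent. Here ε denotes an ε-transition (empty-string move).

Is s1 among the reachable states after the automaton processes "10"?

Start: ε-closure({s0}) = {s0, s1, s2}.
Read '1': {s0, s1, s2} → {s4}.
Read '0': {s4} → {s4}.
State s1 is not in {s4}.

No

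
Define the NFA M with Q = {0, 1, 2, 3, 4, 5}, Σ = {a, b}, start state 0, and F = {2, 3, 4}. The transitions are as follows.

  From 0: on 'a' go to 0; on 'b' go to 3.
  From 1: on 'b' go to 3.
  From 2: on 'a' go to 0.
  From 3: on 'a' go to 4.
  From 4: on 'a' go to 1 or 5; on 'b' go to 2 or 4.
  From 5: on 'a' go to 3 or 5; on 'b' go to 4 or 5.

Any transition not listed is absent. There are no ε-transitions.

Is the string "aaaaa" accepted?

Start in {0}.
Read 'a': {0} → {0}.
Read 'a': {0} → {0}.
Read 'a': {0} → {0}.
Read 'a': {0} → {0}.
Read 'a': {0} → {0}.
The final set {0} contains no accepting state.

No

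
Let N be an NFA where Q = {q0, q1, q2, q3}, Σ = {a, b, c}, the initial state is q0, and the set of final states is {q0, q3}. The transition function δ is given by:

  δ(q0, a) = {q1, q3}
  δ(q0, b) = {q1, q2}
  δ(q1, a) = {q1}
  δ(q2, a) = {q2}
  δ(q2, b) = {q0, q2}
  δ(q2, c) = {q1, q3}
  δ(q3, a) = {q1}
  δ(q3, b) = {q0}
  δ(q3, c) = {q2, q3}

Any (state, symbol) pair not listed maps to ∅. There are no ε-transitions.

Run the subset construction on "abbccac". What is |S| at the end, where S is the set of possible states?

2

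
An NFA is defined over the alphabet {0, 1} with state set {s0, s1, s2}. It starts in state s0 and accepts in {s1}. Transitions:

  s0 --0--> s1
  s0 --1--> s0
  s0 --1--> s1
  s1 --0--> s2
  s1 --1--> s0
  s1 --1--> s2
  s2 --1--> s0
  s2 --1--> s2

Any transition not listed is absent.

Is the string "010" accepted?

Yes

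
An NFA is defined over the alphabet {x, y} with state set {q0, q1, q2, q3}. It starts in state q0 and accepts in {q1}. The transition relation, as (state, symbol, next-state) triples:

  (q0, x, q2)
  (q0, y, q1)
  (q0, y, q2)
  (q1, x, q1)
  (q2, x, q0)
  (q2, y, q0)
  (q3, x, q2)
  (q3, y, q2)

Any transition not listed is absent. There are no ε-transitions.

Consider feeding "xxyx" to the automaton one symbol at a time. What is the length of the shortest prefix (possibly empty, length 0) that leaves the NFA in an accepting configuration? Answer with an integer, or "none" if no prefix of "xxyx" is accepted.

Start in {q0}.
Read 'x': q0→{q2}; now {q2}.
Read 'x': q2→{q0}; now {q0}.
Read 'y': q0→{q1, q2}; now {q1, q2}.
None of the earlier sets intersect F, but {q1, q2} does.

3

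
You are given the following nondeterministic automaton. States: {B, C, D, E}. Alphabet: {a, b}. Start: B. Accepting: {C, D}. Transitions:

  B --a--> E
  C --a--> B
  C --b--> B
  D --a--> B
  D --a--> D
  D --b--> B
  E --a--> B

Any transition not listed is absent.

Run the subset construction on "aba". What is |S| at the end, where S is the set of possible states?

Start in {B}.
Read 'a': {B} → {E}.
Read 'b': {E} → ∅.
The set is empty and remains empty for the remaining 1 symbol.
That set has 0 states.

0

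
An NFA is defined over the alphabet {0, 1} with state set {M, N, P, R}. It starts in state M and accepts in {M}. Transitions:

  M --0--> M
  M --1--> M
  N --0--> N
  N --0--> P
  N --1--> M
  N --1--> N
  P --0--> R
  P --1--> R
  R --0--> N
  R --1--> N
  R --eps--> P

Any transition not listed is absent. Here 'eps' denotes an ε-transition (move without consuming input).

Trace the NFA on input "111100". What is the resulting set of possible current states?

Start in {M}.
Read '1': {M} → {M}.
Read '1': {M} → {M}.
Read '1': {M} → {M}.
Read '1': {M} → {M}.
Read '0': {M} → {M}.
Read '0': {M} → {M}.

{M}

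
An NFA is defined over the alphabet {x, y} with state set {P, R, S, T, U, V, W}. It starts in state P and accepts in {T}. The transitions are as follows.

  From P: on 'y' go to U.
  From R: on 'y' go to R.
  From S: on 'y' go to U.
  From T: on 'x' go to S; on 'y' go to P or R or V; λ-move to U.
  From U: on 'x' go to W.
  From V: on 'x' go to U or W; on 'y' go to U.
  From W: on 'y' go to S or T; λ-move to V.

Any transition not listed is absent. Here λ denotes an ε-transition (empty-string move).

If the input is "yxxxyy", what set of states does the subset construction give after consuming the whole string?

{P, R, U, V}

Start in {P}.
Read 'y': {P} → {U}.
Read 'x': {U} → {V, W}.
Read 'x': {V, W} → {U, V, W}.
Read 'x': {U, V, W} → {U, V, W}.
Read 'y': {U, V, W} → {S, T, U}.
Read 'y': {S, T, U} → {P, R, U, V}.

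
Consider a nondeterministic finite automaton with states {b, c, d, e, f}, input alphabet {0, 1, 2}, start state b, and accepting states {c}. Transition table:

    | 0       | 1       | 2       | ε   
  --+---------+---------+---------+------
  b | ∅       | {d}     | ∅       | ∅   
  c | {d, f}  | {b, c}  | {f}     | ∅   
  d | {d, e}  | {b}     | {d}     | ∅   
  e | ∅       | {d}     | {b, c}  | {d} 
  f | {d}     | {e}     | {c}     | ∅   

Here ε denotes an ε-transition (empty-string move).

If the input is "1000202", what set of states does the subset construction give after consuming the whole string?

Start in {b}.
Read '1': b→{d}; now {d}.
Read '0': d→{d, e}; now {d, e}.
Read '0': d→{d, e}, e→∅; now {d, e}.
Read '0': d→{d, e}, e→∅; now {d, e}.
Read '2': d→{d}, e→{b, c}; now {b, c, d}.
Read '0': b→∅, c→{d, f}, d→{d, e}; now {d, e, f}.
Read '2': d→{d}, e→{b, c}, f→{c}; now {b, c, d}.

{b, c, d}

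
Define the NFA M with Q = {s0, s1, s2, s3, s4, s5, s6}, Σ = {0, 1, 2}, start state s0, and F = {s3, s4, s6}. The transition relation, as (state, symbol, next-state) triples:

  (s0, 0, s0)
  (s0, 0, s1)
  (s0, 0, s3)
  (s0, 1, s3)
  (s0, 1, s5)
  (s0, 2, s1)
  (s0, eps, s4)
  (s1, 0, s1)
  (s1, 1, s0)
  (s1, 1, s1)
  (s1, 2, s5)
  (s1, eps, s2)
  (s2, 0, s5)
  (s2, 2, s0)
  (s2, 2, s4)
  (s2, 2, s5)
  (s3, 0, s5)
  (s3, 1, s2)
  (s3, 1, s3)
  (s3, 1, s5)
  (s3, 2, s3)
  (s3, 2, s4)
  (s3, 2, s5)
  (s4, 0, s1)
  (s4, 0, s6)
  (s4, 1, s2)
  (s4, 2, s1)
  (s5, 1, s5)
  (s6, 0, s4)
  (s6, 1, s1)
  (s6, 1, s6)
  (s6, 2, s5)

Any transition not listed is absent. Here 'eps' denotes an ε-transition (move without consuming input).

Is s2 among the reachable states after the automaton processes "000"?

Yes

Start: ε-closure({s0}) = {s0, s4}.
Read '0': {s0, s4} → {s0, s1, s2, s3, s4, s6}.
Read '0': {s0, s1, s2, s3, s4, s6} → {s0, s1, s2, s3, s4, s5, s6}.
Read '0': {s0, s1, s2, s3, s4, s5, s6} → {s0, s1, s2, s3, s4, s5, s6}.
State s2 is in {s0, s1, s2, s3, s4, s5, s6}.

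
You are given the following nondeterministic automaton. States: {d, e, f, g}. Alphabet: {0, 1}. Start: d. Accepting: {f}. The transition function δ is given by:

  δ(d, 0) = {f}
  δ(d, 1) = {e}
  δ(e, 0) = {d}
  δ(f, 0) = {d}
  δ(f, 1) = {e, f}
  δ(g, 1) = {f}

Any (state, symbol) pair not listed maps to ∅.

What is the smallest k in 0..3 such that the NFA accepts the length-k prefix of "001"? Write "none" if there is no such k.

Start in {d}.
Read '0': d→{f}; now {f}.
None of the earlier sets intersect F, but {f} does.

1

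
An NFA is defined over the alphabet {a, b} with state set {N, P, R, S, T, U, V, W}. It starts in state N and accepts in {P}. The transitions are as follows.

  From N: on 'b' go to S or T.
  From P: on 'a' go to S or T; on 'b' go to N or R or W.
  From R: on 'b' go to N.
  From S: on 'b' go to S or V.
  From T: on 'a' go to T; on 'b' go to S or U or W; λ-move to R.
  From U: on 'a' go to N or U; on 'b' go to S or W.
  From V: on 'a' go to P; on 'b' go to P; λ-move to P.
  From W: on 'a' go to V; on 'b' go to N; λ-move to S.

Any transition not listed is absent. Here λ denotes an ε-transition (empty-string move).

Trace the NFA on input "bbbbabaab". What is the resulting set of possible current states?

{N, P, R, S, T, U, V, W}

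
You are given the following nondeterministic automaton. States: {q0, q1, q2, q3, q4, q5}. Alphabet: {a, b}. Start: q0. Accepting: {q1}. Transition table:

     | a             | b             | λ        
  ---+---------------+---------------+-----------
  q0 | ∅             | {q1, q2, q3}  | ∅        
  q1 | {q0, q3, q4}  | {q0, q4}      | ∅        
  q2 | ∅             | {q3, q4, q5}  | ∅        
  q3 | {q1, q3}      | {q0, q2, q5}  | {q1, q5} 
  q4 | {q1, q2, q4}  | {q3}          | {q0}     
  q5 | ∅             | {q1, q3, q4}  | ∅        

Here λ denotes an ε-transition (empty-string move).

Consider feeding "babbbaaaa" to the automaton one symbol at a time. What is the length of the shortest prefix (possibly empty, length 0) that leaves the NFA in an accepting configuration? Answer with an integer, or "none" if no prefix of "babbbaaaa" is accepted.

Start in {q0}.
Read 'b': {q0} → {q1, q2, q3, q5}.
None of the earlier sets intersect F, but {q1, q2, q3, q5} does.

1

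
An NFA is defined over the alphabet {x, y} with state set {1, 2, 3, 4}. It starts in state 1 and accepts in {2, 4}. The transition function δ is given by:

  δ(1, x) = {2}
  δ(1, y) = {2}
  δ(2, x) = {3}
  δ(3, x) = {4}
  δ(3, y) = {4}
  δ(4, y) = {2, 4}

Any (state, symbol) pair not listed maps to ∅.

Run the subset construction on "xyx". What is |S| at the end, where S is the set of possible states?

0

Start in {1}.
Read 'x': 1→{2}; now {2}.
Read 'y': 2→∅; now ∅.
The set is empty and remains empty for the remaining 1 symbol.
That set has 0 states.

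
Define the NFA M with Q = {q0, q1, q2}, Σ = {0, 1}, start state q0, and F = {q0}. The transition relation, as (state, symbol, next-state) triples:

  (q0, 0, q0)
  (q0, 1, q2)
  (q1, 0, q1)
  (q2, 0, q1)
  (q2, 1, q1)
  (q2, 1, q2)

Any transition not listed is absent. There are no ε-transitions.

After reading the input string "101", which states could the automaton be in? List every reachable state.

Start in {q0}.
Read '1': {q0} → {q2}.
Read '0': {q2} → {q1}.
Read '1': {q1} → ∅.

∅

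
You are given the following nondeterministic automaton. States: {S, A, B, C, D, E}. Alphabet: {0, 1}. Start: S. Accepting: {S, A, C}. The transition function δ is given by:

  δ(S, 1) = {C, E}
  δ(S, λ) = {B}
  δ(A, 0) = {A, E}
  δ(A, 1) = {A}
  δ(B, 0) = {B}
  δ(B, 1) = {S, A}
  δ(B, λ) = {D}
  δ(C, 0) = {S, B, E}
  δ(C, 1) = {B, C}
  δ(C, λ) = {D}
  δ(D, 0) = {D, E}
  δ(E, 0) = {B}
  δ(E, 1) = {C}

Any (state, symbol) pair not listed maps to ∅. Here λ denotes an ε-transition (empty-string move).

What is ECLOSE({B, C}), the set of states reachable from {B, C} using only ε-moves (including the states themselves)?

Begin with {B, C}.
ε-move C → D; add D.

{B, C, D}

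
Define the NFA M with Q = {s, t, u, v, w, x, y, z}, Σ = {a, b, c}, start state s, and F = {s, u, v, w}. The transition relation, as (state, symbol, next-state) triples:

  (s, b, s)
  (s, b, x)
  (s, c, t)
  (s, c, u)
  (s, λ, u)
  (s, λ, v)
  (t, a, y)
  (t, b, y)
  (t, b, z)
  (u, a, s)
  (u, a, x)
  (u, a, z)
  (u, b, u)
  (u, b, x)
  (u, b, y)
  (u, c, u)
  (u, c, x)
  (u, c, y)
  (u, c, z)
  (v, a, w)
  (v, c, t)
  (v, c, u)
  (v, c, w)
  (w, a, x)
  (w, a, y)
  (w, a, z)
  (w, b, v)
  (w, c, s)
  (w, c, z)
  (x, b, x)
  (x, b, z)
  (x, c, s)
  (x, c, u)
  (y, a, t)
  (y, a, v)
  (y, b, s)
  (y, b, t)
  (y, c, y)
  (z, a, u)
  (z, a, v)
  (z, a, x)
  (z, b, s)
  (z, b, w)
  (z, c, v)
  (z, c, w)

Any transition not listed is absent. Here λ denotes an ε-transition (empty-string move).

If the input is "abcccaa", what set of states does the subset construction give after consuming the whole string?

{s, t, u, v, w, x, y, z}

Start: ε-closure({s}) = {s, u, v}.
Read 'a': s→∅, u→{s, x, z}, v→{w}; union {s, w, x, z}; ε-closure = {s, u, v, w, x, z}.
Read 'b': s→{s, x}, u→{u, x, y}, v→∅, w→{v}, x→{x, z}, z→{s, w}; now {s, u, v, w, x, y, z}.
Read 'c': s→{t, u}, u→{u, x, y, z}, v→{t, u, w}, w→{s, z}, x→{s, u}, y→{y}, z→{v, w}; now {s, t, u, v, w, x, y, z}.
Read 'c': s→{t, u}, t→∅, u→{u, x, y, z}, v→{t, u, w}, w→{s, z}, x→{s, u}, y→{y}, z→{v, w}; now {s, t, u, v, w, x, y, z}.
Read 'c': s→{t, u}, t→∅, u→{u, x, y, z}, v→{t, u, w}, w→{s, z}, x→{s, u}, y→{y}, z→{v, w}; now {s, t, u, v, w, x, y, z}.
Read 'a': s→∅, t→{y}, u→{s, x, z}, v→{w}, w→{x, y, z}, x→∅, y→{t, v}, z→{u, v, x}; now {s, t, u, v, w, x, y, z}.
Read 'a': s→∅, t→{y}, u→{s, x, z}, v→{w}, w→{x, y, z}, x→∅, y→{t, v}, z→{u, v, x}; now {s, t, u, v, w, x, y, z}.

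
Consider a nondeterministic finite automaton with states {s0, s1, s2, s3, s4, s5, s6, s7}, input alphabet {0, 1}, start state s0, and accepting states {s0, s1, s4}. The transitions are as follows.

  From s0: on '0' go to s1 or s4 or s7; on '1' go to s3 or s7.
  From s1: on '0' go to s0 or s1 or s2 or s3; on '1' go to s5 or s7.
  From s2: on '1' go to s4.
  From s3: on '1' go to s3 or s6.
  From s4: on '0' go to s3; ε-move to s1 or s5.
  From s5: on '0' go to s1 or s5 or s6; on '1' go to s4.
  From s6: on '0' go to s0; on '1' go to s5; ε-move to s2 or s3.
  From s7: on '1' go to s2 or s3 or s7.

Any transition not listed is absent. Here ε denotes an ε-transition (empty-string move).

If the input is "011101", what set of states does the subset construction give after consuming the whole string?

{s1, s2, s3, s4, s5, s6, s7}

Start in {s0}.
Read '0': {s0} → {s1, s4, s5, s7}.
Read '1': {s1, s4, s5, s7} → {s1, s2, s3, s4, s5, s7}.
Read '1': {s1, s2, s3, s4, s5, s7} → {s1, s2, s3, s4, s5, s6, s7}.
Read '1': {s1, s2, s3, s4, s5, s6, s7} → {s1, s2, s3, s4, s5, s6, s7}.
Read '0': {s1, s2, s3, s4, s5, s6, s7} → {s0, s1, s2, s3, s5, s6}.
Read '1': {s0, s1, s2, s3, s5, s6} → {s1, s2, s3, s4, s5, s6, s7}.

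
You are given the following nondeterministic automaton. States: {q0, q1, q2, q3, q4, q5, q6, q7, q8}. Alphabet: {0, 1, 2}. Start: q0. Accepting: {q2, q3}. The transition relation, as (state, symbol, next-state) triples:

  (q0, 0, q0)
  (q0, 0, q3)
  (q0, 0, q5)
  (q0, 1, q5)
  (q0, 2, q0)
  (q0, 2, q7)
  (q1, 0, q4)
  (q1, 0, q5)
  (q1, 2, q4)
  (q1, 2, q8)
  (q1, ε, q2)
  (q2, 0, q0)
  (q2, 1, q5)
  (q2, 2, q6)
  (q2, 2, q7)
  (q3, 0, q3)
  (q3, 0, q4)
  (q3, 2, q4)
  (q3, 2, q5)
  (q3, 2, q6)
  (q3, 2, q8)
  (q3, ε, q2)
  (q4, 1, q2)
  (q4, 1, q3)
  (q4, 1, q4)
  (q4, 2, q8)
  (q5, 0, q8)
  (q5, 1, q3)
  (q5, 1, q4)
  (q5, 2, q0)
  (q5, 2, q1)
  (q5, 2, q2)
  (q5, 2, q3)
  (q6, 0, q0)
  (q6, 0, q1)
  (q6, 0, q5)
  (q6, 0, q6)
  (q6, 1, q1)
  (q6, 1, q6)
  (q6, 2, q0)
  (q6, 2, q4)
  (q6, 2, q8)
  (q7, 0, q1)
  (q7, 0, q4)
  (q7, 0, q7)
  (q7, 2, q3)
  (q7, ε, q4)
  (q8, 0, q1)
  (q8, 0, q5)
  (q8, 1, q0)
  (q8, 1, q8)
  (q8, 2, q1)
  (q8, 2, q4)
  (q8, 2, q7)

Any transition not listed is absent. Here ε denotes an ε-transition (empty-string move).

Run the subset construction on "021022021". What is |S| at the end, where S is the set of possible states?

8

Start in {q0}.
Read '0': q0→{q0, q3, q5}; union {q0, q3, q5}; ε-closure = {q0, q2, q3, q5}.
Read '2': q0→{q0, q7}, q2→{q6, q7}, q3→{q4, q5, q6, q8}, q5→{q0, q1, q2, q3}; now {q0, q1, q2, q3, q4, q5, q6, q7, q8}.
Read '1': q0→{q5}, q1→∅, q2→{q5}, q3→∅, q4→{q2, q3, q4}, q5→{q3, q4}, q6→{q1, q6}, q7→∅, q8→{q0, q8}; now {q0, q1, q2, q3, q4, q5, q6, q8}.
Read '0': q0→{q0, q3, q5}, q1→{q4, q5}, q2→{q0}, q3→{q3, q4}, q4→∅, q5→{q8}, q6→{q0, q1, q5, q6}, q8→{q1, q5}; union {q0, q1, q3, q4, q5, q6, q8}; ε-closure = {q0, q1, q2, q3, q4, q5, q6, q8}.
Read '2': q0→{q0, q7}, q1→{q4, q8}, q2→{q6, q7}, q3→{q4, q5, q6, q8}, q4→{q8}, q5→{q0, q1, q2, q3}, q6→{q0, q4, q8}, q8→{q1, q4, q7}; now {q0, q1, q2, q3, q4, q5, q6, q7, q8}.
Read '2': q0→{q0, q7}, q1→{q4, q8}, q2→{q6, q7}, q3→{q4, q5, q6, q8}, q4→{q8}, q5→{q0, q1, q2, q3}, q6→{q0, q4, q8}, q7→{q3}, q8→{q1, q4, q7}; now {q0, q1, q2, q3, q4, q5, q6, q7, q8}.
Read '0': q0→{q0, q3, q5}, q1→{q4, q5}, q2→{q0}, q3→{q3, q4}, q4→∅, q5→{q8}, q6→{q0, q1, q5, q6}, q7→{q1, q4, q7}, q8→{q1, q5}; union {q0, q1, q3, q4, q5, q6, q7, q8}; ε-closure = {q0, q1, q2, q3, q4, q5, q6, q7, q8}.
Read '2': q0→{q0, q7}, q1→{q4, q8}, q2→{q6, q7}, q3→{q4, q5, q6, q8}, q4→{q8}, q5→{q0, q1, q2, q3}, q6→{q0, q4, q8}, q7→{q3}, q8→{q1, q4, q7}; now {q0, q1, q2, q3, q4, q5, q6, q7, q8}.
Read '1': q0→{q5}, q1→∅, q2→{q5}, q3→∅, q4→{q2, q3, q4}, q5→{q3, q4}, q6→{q1, q6}, q7→∅, q8→{q0, q8}; now {q0, q1, q2, q3, q4, q5, q6, q8}.
That set has 8 states.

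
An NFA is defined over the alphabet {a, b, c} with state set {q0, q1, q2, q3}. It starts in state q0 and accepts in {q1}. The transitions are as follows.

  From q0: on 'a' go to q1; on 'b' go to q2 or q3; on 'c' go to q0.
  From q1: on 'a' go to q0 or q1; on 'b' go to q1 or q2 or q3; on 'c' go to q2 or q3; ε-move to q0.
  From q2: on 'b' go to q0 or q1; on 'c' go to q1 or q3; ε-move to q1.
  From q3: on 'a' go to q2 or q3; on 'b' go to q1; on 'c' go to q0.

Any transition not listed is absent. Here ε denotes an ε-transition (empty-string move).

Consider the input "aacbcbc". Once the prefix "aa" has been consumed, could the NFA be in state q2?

No

Start in {q0}.
Read 'a': {q0} → {q0, q1}.
Read 'a': {q0, q1} → {q0, q1}.
State q2 is not in {q0, q1}.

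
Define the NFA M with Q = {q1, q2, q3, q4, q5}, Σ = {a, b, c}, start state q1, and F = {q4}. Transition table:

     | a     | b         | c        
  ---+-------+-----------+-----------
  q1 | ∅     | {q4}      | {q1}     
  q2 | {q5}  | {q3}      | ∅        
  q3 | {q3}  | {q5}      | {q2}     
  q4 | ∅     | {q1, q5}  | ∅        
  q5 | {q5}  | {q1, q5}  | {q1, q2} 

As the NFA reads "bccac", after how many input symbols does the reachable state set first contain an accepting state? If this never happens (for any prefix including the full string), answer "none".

Start in {q1}.
Read 'b': {q1} → {q4}.
None of the earlier sets intersect F, but {q4} does.

1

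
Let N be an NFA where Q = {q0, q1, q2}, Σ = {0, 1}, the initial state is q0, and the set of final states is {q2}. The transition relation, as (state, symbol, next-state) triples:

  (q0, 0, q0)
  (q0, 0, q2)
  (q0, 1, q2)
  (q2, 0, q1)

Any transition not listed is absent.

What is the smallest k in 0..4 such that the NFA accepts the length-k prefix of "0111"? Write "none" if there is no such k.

Start in {q0}.
Read '0': {q0} → {q0, q2}.
None of the earlier sets intersect F, but {q0, q2} does.

1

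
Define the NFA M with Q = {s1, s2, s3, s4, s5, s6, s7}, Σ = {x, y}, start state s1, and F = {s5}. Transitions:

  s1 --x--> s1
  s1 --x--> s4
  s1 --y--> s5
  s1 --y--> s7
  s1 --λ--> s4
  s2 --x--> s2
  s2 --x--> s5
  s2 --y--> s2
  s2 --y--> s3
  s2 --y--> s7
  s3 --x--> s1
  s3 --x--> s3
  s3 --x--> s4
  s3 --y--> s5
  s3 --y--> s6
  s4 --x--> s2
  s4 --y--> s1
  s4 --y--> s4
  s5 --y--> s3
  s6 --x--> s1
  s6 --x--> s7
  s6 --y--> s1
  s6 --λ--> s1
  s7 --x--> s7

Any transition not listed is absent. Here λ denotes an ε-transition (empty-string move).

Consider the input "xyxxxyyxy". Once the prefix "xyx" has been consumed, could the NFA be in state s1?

Yes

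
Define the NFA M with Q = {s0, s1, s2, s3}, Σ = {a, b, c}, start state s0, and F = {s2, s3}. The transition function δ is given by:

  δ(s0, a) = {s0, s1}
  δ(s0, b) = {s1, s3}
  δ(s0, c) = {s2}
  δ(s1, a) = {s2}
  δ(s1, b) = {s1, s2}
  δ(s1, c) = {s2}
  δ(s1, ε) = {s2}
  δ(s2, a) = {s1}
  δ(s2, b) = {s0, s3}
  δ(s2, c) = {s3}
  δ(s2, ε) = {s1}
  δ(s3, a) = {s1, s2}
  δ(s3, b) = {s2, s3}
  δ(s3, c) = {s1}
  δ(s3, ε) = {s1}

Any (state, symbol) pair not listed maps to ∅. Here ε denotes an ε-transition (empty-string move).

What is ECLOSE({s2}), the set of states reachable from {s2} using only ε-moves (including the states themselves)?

Begin with {s2}.
ε-move s2 → s1; add s1.

{s1, s2}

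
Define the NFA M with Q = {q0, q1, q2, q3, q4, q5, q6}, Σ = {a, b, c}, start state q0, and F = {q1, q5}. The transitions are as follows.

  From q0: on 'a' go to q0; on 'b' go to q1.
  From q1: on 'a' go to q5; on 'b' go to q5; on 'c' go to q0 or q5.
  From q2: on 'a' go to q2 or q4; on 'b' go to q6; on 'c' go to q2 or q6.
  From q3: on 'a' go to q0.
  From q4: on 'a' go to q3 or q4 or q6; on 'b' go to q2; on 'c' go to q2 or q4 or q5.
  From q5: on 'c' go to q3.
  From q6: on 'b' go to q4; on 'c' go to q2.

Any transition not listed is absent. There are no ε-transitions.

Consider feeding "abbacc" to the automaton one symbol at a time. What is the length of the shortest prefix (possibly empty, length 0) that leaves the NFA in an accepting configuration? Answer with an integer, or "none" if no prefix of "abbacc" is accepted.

Start in {q0}.
Read 'a': q0→{q0}; now {q0}.
Read 'b': q0→{q1}; now {q1}.
None of the earlier sets intersect F, but {q1} does.

2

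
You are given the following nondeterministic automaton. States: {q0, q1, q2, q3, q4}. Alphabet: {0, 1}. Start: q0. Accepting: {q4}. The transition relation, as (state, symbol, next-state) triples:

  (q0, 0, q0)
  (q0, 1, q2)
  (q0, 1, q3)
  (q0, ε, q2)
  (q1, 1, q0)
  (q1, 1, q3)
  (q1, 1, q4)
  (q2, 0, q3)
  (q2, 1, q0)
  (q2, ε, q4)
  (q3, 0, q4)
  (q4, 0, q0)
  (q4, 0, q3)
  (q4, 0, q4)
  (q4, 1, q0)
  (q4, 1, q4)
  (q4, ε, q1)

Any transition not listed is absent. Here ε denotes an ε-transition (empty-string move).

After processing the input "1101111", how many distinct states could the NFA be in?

5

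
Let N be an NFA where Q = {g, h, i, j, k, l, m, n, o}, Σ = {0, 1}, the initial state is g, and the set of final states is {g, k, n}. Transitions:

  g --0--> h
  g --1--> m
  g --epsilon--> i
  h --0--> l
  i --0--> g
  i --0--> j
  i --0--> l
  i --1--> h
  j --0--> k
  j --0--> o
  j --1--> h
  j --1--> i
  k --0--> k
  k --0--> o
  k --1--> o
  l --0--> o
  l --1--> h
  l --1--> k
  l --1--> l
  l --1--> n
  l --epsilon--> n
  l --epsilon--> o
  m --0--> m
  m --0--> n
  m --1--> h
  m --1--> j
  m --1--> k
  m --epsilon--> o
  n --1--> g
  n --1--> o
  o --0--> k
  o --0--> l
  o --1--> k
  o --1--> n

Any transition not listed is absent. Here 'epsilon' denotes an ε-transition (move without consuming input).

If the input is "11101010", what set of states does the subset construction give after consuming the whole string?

{g, h, i, j, k, l, m, n, o}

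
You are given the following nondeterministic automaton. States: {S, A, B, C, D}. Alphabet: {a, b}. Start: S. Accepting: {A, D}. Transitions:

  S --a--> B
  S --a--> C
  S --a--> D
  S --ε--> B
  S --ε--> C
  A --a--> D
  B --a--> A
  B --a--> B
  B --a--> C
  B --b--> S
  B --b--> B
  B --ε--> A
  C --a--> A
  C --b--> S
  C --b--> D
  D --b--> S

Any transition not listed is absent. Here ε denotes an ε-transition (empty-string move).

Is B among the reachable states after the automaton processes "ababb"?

Start: ε-closure({S}) = {S, A, B, C}.
Read 'a': S→{B, C, D}, A→{D}, B→{A, B, C}, C→{A}; now {A, B, C, D}.
Read 'b': A→∅, B→{S, B}, C→{S, D}, D→{S}; union {S, B, D}; ε-closure = {S, A, B, C, D}.
Read 'a': S→{B, C, D}, A→{D}, B→{A, B, C}, C→{A}, D→∅; now {A, B, C, D}.
Read 'b': A→∅, B→{S, B}, C→{S, D}, D→{S}; union {S, B, D}; ε-closure = {S, A, B, C, D}.
Read 'b': S→∅, A→∅, B→{S, B}, C→{S, D}, D→{S}; union {S, B, D}; ε-closure = {S, A, B, C, D}.
State B is in {S, A, B, C, D}.

Yes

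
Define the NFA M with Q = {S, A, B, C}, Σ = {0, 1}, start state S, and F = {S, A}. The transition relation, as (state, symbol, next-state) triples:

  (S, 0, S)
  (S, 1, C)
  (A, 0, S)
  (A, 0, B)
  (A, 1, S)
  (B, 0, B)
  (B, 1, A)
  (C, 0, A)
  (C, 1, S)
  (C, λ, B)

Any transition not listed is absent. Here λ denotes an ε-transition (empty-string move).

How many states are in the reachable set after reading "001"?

2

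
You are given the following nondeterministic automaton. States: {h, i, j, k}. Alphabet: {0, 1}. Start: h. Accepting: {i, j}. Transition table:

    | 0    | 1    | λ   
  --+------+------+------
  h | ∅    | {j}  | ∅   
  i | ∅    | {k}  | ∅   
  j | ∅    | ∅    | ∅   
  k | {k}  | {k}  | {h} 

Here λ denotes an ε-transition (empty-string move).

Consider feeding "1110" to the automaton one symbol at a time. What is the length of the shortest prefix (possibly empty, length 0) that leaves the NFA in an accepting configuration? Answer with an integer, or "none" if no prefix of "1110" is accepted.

Start in {h}.
Read '1': h→{j}; now {j}.
None of the earlier sets intersect F, but {j} does.

1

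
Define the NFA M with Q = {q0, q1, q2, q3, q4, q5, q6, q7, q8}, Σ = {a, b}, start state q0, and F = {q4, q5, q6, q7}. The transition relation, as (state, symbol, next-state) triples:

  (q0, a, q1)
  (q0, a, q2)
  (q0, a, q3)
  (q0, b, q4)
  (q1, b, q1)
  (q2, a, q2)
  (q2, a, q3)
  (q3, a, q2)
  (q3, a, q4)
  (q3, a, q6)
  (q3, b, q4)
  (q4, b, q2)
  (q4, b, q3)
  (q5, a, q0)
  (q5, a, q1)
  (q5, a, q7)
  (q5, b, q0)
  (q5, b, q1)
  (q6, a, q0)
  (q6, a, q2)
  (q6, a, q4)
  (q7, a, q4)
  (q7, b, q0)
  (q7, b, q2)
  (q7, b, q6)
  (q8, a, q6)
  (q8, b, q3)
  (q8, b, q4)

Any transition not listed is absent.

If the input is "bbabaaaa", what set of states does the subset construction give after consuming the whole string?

{q0, q1, q2, q3, q4, q6}

Start in {q0}.
Read 'b': q0→{q4}; now {q4}.
Read 'b': q4→{q2, q3}; now {q2, q3}.
Read 'a': q2→{q2, q3}, q3→{q2, q4, q6}; now {q2, q3, q4, q6}.
Read 'b': q2→∅, q3→{q4}, q4→{q2, q3}, q6→∅; now {q2, q3, q4}.
Read 'a': q2→{q2, q3}, q3→{q2, q4, q6}, q4→∅; now {q2, q3, q4, q6}.
Read 'a': q2→{q2, q3}, q3→{q2, q4, q6}, q4→∅, q6→{q0, q2, q4}; now {q0, q2, q3, q4, q6}.
Read 'a': q0→{q1, q2, q3}, q2→{q2, q3}, q3→{q2, q4, q6}, q4→∅, q6→{q0, q2, q4}; now {q0, q1, q2, q3, q4, q6}.
Read 'a': q0→{q1, q2, q3}, q1→∅, q2→{q2, q3}, q3→{q2, q4, q6}, q4→∅, q6→{q0, q2, q4}; now {q0, q1, q2, q3, q4, q6}.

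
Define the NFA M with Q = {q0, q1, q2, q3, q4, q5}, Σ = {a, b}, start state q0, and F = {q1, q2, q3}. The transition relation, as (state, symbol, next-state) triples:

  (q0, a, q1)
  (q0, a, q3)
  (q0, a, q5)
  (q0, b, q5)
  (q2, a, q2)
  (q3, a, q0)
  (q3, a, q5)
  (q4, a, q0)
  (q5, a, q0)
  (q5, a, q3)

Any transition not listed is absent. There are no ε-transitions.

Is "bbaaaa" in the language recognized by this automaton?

No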